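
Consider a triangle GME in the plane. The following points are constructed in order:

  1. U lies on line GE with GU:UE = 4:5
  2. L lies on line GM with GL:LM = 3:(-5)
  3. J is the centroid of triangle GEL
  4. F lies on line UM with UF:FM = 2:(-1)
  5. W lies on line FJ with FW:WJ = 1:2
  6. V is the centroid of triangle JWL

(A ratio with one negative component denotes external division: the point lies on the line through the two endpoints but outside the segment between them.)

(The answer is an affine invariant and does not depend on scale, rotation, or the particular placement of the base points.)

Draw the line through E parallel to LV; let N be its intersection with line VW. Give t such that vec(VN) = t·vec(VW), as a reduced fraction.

t = -93/29

Set G = (0, 0), M = (1, 0), E = (0, 1); any affine frame gives the same invariant.
1. U lies on line GE with GU:UE = 4:5 ⇒ U = (0, 4/9)
2. L lies on line GM with GL:LM = 3:(-5) ⇒ L = (-3/2, 0)
3. J is the centroid of triangle GEL ⇒ J = (-1/2, 1/3)
4. F lies on line UM with UF:FM = 2:(-1) ⇒ F = (2, -4/9)
5. W lies on line FJ with FW:WJ = 1:2 ⇒ W = (7/6, -5/27)
6. V is the centroid of triangle JWL ⇒ V = (-5/18, 4/81)
through E parallel to LV: direction (11/9, 4/81); meets VW at N = (-2563/522, 1883/2349)
N = V + t·(W−V) with t = -93/29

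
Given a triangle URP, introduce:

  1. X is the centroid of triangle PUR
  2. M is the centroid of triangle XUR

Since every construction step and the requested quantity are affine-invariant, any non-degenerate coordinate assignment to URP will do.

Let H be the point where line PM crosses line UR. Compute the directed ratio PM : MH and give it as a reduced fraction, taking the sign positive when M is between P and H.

Work in coordinates with U = (0, 0), R = (1, 0), P = (0, 1).
1. X is the centroid of triangle PUR ⇒ X = (1/3, 1/3)
2. M is the centroid of triangle XUR ⇒ M = (4/9, 1/9)
line PM meets UR at H = (1/2, 0)
M = P + t·(H−P) with t = 8/9, so PM:MH = 8/9:1/9

PM:MH = 8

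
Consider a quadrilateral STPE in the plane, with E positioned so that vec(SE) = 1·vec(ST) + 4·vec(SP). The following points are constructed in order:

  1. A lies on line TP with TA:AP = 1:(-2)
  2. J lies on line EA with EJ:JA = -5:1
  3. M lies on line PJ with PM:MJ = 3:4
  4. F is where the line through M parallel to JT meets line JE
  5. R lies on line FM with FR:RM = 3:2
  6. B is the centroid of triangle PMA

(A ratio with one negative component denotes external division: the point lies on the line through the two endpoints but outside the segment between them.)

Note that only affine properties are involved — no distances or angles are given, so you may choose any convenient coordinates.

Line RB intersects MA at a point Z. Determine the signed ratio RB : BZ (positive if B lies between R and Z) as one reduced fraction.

Assign S = (0, 0), T = (1, 0), P = (0, 1), E = (1, 4) — the answer is frame-independent, so this choice is without loss of generality.
1. A lies on line TP with TA:AP = 1:(-2) ⇒ A = (2, -1)
2. J lies on line EA with EJ:JA = -5:1 ⇒ J = (9/4, -9/4)
3. M lies on line PJ with PM:MJ = 3:4 ⇒ M = (27/28, -11/28)
4. F is where the line through M parallel to JT meets line JE ⇒ F = (67/28, -83/28)
5. R lies on line FM with FR:RM = 3:2 ⇒ R = (43/28, -199/140)
6. B is the centroid of triangle PMA ⇒ B = (83/84, -11/84)
line RB meets MA at Z = (11819/10332, -5147/10332)
B = R + t·(Z−R) with t = 123/88, so RB:BZ = 123/88:-35/88

RB:BZ = -123/35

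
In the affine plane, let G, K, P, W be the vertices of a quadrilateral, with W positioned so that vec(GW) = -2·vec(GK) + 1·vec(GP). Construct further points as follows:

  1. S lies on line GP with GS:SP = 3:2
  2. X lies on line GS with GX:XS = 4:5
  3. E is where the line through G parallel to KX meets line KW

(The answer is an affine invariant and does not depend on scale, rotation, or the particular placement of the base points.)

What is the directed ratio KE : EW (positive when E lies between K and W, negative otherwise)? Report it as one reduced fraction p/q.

Choose coordinates G = (0, 0), K = (1, 0), P = (0, 1), W = (-2, 1).
1. S lies on line GP with GS:SP = 3:2 ⇒ S = (0, 3/5)
2. X lies on line GS with GX:XS = 4:5 ⇒ X = (0, 4/15)
3. E is where the line through G parallel to KX meets line KW ⇒ E = (5, -4/3)
E = K + t·(W−K) with t = -4/3, so KE:EW = t:(1−t) = -4/3:7/3

KE:EW = -4/7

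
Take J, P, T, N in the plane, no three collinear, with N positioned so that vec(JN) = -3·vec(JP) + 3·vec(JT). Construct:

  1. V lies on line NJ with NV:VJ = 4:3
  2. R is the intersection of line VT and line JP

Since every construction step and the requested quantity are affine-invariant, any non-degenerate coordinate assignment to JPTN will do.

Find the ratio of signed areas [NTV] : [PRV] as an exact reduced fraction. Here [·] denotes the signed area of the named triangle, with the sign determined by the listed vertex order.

[NTV]:[PRV] = -8/21

Choose coordinates J = (0, 0), P = (1, 0), T = (0, 1), N = (-3, 3).
1. V lies on line NJ with NV:VJ = 4:3 ⇒ V = (-9/7, 9/7)
2. R is the intersection of line VT and line JP ⇒ R = (9/2, 0)
2·[NTV] = -12/7, 2·[PRV] = 9/2
[NTV]:[PRV] = -12/7:9/2 = -8/21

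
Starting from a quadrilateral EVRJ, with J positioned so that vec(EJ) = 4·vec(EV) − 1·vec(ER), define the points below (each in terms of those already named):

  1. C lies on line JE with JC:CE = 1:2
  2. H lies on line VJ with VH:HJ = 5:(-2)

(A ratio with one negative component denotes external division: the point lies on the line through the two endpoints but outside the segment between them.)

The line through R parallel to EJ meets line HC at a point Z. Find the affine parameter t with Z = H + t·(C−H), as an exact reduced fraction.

Assign E = (0, 0), V = (1, 0), R = (0, 1), J = (4, -1) — the answer is frame-independent, so this choice is without loss of generality.
1. C lies on line JE with JC:CE = 1:2 ⇒ C = (8/3, -2/3)
2. H lies on line VJ with VH:HJ = 5:(-2) ⇒ H = (6, -5/3)
through R parallel to EJ: direction (4, -1); meets HC at Z = (-52/3, 16/3)
Z = H + t·(C−H) with t = 7

t = 7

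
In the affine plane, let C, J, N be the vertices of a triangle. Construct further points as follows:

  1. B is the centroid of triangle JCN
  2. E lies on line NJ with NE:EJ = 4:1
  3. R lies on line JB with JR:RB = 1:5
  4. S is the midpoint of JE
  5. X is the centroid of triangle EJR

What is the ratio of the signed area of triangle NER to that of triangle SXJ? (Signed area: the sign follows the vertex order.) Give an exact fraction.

Work in coordinates with C = (0, 0), J = (1, 0), N = (0, 1).
1. B is the centroid of triangle JCN ⇒ B = (1/3, 1/3)
2. E lies on line NJ with NE:EJ = 4:1 ⇒ E = (4/5, 1/5)
3. R lies on line JB with JR:RB = 1:5 ⇒ R = (8/9, 1/18)
4. S is the midpoint of JE ⇒ S = (9/10, 1/10)
5. X is the centroid of triangle EJR ⇒ X = (121/135, 23/270)
2·[NER] = -2/45, 2·[SXJ] = 1/540
[NER]:[SXJ] = -2/45:1/540 = -24

[NER]:[SXJ] = -24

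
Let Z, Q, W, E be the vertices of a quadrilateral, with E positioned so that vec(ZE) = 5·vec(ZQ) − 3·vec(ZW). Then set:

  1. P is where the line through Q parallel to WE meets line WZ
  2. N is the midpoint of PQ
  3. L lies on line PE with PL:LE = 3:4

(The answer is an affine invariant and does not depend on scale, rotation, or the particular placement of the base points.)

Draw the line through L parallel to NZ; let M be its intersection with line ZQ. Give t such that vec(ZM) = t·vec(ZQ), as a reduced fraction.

t = 89/28

Assign Z = (0, 0), Q = (1, 0), W = (0, 1), E = (5, -3) — the answer is frame-independent, so this choice is without loss of generality.
1. P is where the line through Q parallel to WE meets line WZ ⇒ P = (0, 4/5)
2. N is the midpoint of PQ ⇒ N = (1/2, 2/5)
3. L lies on line PE with PL:LE = 3:4 ⇒ L = (15/7, -29/35)
through L parallel to NZ: direction (-1/2, -2/5); meets ZQ at M = (89/28, 0)
M = Z + t·(Q−Z) with t = 89/28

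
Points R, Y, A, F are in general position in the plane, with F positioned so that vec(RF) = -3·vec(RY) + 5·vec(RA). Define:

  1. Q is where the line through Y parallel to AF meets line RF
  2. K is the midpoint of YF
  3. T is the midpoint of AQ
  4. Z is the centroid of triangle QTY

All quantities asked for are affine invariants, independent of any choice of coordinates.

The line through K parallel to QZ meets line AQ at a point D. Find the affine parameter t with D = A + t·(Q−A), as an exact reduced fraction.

t = 3/5

Choose coordinates R = (0, 0), Y = (1, 0), A = (0, 1), F = (-3, 5).
1. Q is where the line through Y parallel to AF meets line RF ⇒ Q = (-4, 20/3)
2. K is the midpoint of YF ⇒ K = (-1, 5/2)
3. T is the midpoint of AQ ⇒ T = (-2, 23/6)
4. Z is the centroid of triangle QTY ⇒ Z = (-5/3, 7/2)
through K parallel to QZ: direction (7/3, -19/6); meets AQ at D = (-12/5, 22/5)
D = A + t·(Q−A) with t = 3/5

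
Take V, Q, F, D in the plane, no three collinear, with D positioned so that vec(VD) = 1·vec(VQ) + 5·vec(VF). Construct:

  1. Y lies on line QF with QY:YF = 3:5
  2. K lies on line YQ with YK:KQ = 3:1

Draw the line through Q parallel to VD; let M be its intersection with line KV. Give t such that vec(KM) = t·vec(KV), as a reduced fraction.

Assign V = (0, 0), Q = (1, 0), F = (0, 1), D = (1, 5) — the answer is frame-independent, so this choice is without loss of generality.
1. Y lies on line QF with QY:YF = 3:5 ⇒ Y = (5/8, 3/8)
2. K lies on line YQ with YK:KQ = 3:1 ⇒ K = (29/32, 3/32)
through Q parallel to VD: direction (1, 5); meets KV at M = (145/142, 15/142)
M = K + t·(V−K) with t = -9/71

t = -9/71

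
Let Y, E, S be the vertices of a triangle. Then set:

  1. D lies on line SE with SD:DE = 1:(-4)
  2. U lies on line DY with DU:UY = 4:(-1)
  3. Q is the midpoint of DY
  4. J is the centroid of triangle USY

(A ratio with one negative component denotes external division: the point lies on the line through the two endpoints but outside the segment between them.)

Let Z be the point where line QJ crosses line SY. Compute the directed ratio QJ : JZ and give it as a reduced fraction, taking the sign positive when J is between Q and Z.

Set Y = (0, 0), E = (1, 0), S = (0, 1); any affine frame gives the same invariant.
1. D lies on line SE with SD:DE = 1:(-4) ⇒ D = (-1/3, 4/3)
2. U lies on line DY with DU:UY = 4:(-1) ⇒ U = (1/9, -4/9)
3. Q is the midpoint of DY ⇒ Q = (-1/6, 2/3)
4. J is the centroid of triangle USY ⇒ J = (1/27, 5/27)
line QJ meets SY at Z = (0, 3/11)
J = Q + t·(Z−Q) with t = 11/9, so QJ:JZ = 11/9:-2/9

QJ:JZ = -11/2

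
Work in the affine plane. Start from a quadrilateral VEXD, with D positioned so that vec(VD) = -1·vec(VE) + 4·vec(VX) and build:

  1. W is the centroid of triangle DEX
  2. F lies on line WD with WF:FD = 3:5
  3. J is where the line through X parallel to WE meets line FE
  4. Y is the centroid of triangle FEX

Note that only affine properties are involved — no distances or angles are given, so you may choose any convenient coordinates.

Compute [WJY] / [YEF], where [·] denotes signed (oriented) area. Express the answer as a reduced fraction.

[WJY]:[YEF] = -55/42

Assign V = (0, 0), E = (1, 0), X = (0, 1), D = (-1, 4) — the answer is frame-independent, so this choice is without loss of generality.
1. W is the centroid of triangle DEX ⇒ W = (0, 5/3)
2. F lies on line WD with WF:FD = 3:5 ⇒ F = (-3/8, 61/24)
3. J is where the line through X parallel to WE meets line FE ⇒ J = (14/3, -61/9)
4. Y is the centroid of triangle FEX ⇒ Y = (5/24, 85/72)
2·[WJY] = -55/108, 2·[YEF] = 7/18
[WJY]:[YEF] = -55/108:7/18 = -55/42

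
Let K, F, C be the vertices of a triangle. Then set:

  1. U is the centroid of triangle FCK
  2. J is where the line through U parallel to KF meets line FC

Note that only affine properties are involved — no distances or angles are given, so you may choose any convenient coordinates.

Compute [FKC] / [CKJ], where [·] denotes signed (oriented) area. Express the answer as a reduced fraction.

Choose coordinates K = (0, 0), F = (1, 0), C = (0, 1).
1. U is the centroid of triangle FCK ⇒ U = (1/3, 1/3)
2. J is where the line through U parallel to KF meets line FC ⇒ J = (2/3, 1/3)
2·[FKC] = -1, 2·[CKJ] = 2/3
[FKC]:[CKJ] = -1:2/3 = -3/2

[FKC]:[CKJ] = -3/2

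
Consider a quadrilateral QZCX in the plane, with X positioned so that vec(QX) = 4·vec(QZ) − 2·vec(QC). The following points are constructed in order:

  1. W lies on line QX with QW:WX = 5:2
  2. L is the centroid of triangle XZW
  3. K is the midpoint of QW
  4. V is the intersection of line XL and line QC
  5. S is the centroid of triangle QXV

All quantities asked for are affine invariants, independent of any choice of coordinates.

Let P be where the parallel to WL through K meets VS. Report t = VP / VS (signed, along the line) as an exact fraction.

t = 225/266

Set Q = (0, 0), Z = (1, 0), C = (0, 1), X = (4, -2); any affine frame gives the same invariant.
1. W lies on line QX with QW:WX = 5:2 ⇒ W = (20/7, -10/7)
2. L is the centroid of triangle XZW ⇒ L = (55/21, -8/7)
3. K is the midpoint of QW ⇒ K = (10/7, -5/7)
4. V is the intersection of line XL and line QC ⇒ V = (0, 14/29)
5. S is the centroid of triangle QXV ⇒ S = (4/3, -44/87)
through K parallel to WL: direction (-5/21, 2/7); meets VS at P = (150/133, -47/133)
P = V + t·(S−V) with t = 225/266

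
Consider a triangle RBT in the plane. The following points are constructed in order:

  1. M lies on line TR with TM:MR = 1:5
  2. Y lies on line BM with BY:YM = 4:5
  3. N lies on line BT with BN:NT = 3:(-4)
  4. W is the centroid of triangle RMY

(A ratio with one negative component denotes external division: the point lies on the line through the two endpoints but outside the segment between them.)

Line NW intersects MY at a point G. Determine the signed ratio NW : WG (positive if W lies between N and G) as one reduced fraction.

Set R = (0, 0), B = (1, 0), T = (0, 1); any affine frame gives the same invariant.
1. M lies on line TR with TM:MR = 1:5 ⇒ M = (0, 5/6)
2. Y lies on line BM with BY:YM = 4:5 ⇒ Y = (5/9, 10/27)
3. N lies on line BT with BN:NT = 3:(-4) ⇒ N = (4, -3)
4. W is the centroid of triangle RMY ⇒ W = (5/27, 65/162)
line NW meets MY at G = (-55/12, 335/72)
W = N + t·(G−N) with t = 4/9, so NW:WG = 4/9:5/9

NW:WG = 4/5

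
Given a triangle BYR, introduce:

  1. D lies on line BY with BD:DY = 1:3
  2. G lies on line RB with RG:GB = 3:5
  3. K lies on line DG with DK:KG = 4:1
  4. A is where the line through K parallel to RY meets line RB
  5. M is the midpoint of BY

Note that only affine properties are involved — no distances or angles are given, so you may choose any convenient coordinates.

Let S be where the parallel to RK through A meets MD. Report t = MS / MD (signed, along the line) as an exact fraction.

t = 89/50

Assign B = (0, 0), Y = (1, 0), R = (0, 1) — the answer is frame-independent, so this choice is without loss of generality.
1. D lies on line BY with BD:DY = 1:3 ⇒ D = (1/4, 0)
2. G lies on line RB with RG:GB = 3:5 ⇒ G = (0, 5/8)
3. K lies on line DG with DK:KG = 4:1 ⇒ K = (1/20, 1/2)
4. A is where the line through K parallel to RY meets line RB ⇒ A = (0, 11/20)
5. M is the midpoint of BY ⇒ M = (1/2, 0)
through A parallel to RK: direction (1/20, -1/2); meets MD at S = (11/200, 0)
S = M + t·(D−M) with t = 89/50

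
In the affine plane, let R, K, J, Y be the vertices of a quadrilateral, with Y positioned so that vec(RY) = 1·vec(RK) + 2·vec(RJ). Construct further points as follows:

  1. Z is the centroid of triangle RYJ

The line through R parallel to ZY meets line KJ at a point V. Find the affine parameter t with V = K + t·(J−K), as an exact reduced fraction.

Assign R = (0, 0), K = (1, 0), J = (0, 1), Y = (1, 2) — the answer is frame-independent, so this choice is without loss of generality.
1. Z is the centroid of triangle RYJ ⇒ Z = (1/3, 1)
through R parallel to ZY: direction (2/3, 1); meets KJ at V = (2/5, 3/5)
V = K + t·(J−K) with t = 3/5

t = 3/5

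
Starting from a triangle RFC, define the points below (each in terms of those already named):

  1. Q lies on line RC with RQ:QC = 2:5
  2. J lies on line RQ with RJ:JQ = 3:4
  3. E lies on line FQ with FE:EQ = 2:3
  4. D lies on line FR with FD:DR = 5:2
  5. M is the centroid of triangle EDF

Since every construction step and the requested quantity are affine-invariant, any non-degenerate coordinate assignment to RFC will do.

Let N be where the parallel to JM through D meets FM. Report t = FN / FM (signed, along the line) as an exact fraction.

t = 155/19

Work in coordinates with R = (0, 0), F = (1, 0), C = (0, 1).
1. Q lies on line RC with RQ:QC = 2:5 ⇒ Q = (0, 2/7)
2. J lies on line RQ with RJ:JQ = 3:4 ⇒ J = (0, 6/49)
3. E lies on line FQ with FE:EQ = 2:3 ⇒ E = (3/5, 4/35)
4. D lies on line FR with FD:DR = 5:2 ⇒ D = (2/7, 0)
5. M is the centroid of triangle EDF ⇒ M = (22/35, 4/105)
through D parallel to JM: direction (22/35, -62/735); meets FM at N = (-270/133, 124/399)
N = F + t·(M−F) with t = 155/19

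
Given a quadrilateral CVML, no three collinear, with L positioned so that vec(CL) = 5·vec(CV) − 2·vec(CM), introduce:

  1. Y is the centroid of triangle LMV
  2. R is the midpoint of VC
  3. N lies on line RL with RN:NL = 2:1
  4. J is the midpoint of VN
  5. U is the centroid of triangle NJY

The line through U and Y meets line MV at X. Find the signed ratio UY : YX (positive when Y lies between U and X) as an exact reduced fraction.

UY:YX = 5/24

Choose coordinates C = (0, 0), V = (1, 0), M = (0, 1), L = (5, -2).
1. Y is the centroid of triangle LMV ⇒ Y = (2, -1/3)
2. R is the midpoint of VC ⇒ R = (1/2, 0)
3. N lies on line RL with RN:NL = 2:1 ⇒ N = (7/2, -4/3)
4. J is the midpoint of VN ⇒ J = (9/4, -2/3)
5. U is the centroid of triangle NJY ⇒ U = (31/12, -7/9)
line UY meets MV at X = (-4/5, 9/5)
Y = U + t·(X−U) with t = 5/29, so UY:YX = 5/29:24/29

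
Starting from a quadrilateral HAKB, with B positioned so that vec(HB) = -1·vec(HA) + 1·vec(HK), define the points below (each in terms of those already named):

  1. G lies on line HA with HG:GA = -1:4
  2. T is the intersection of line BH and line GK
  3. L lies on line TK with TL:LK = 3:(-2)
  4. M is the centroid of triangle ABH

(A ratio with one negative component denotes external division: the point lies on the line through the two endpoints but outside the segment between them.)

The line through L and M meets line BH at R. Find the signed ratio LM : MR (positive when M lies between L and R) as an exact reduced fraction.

Set H = (0, 0), A = (1, 0), K = (0, 1), B = (-1, 1); any affine frame gives the same invariant.
1. G lies on line HA with HG:GA = -1:4 ⇒ G = (-1/3, 0)
2. T is the intersection of line BH and line GK ⇒ T = (-1/4, 1/4)
3. L lies on line TK with TL:LK = 3:(-2) ⇒ L = (1/2, 5/2)
4. M is the centroid of triangle ABH ⇒ M = (0, 1/3)
line LM meets BH at R = (-1/16, 1/16)
M = L + t·(R−L) with t = 8/9, so LM:MR = 8/9:1/9

LM:MR = 8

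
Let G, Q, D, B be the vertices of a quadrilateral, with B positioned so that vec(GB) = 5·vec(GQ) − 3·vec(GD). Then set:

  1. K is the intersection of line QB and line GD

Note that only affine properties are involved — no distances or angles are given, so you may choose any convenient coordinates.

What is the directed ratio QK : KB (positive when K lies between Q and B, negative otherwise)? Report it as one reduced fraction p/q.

Choose coordinates G = (0, 0), Q = (1, 0), D = (0, 1), B = (5, -3).
1. K is the intersection of line QB and line GD ⇒ K = (0, 3/4)
K = Q + t·(B−Q) with t = -1/4, so QK:KB = t:(1−t) = -1/4:5/4

QK:KB = -1/5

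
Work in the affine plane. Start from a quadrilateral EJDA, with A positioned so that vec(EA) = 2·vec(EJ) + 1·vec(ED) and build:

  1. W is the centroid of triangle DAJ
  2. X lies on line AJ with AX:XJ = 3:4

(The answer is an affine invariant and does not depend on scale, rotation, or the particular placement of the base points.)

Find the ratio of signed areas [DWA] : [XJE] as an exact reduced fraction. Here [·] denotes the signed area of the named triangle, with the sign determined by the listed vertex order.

[DWA]:[XJE] = -7/6

Assign E = (0, 0), J = (1, 0), D = (0, 1), A = (2, 1) — the answer is frame-independent, so this choice is without loss of generality.
1. W is the centroid of triangle DAJ ⇒ W = (1, 2/3)
2. X lies on line AJ with AX:XJ = 3:4 ⇒ X = (11/7, 4/7)
2·[DWA] = 2/3, 2·[XJE] = -4/7
[DWA]:[XJE] = 2/3:-4/7 = -7/6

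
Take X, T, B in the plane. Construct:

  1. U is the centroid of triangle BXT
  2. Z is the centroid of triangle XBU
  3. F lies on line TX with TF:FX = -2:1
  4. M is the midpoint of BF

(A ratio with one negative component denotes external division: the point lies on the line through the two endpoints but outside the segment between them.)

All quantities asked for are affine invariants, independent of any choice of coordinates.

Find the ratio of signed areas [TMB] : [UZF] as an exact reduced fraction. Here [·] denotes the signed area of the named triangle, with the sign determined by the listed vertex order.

[TMB]:[UZF] = -9/2

Set X = (0, 0), T = (1, 0), B = (0, 1); any affine frame gives the same invariant.
1. U is the centroid of triangle BXT ⇒ U = (1/3, 1/3)
2. Z is the centroid of triangle XBU ⇒ Z = (1/9, 4/9)
3. F lies on line TX with TF:FX = -2:1 ⇒ F = (-1, 0)
4. M is the midpoint of BF ⇒ M = (-1/2, 1/2)
2·[TMB] = -1, 2·[UZF] = 2/9
[TMB]:[UZF] = -1:2/9 = -9/2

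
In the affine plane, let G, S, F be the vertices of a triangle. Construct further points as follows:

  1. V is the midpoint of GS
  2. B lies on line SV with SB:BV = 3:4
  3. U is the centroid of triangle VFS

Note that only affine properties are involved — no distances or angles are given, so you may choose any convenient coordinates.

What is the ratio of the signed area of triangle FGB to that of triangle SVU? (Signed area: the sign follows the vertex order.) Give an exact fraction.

[FGB]:[SVU] = -33/7

Assign G = (0, 0), S = (1, 0), F = (0, 1) — the answer is frame-independent, so this choice is without loss of generality.
1. V is the midpoint of GS ⇒ V = (1/2, 0)
2. B lies on line SV with SB:BV = 3:4 ⇒ B = (11/14, 0)
3. U is the centroid of triangle VFS ⇒ U = (1/2, 1/3)
2·[FGB] = 11/14, 2·[SVU] = -1/6
[FGB]:[SVU] = 11/14:-1/6 = -33/7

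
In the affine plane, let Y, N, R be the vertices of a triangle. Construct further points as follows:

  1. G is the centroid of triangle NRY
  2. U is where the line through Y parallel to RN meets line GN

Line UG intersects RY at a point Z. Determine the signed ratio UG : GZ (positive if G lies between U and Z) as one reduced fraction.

UG:GZ = -4

Choose coordinates Y = (0, 0), N = (1, 0), R = (0, 1).
1. G is the centroid of triangle NRY ⇒ G = (1/3, 1/3)
2. U is where the line through Y parallel to RN meets line GN ⇒ U = (-1, 1)
line UG meets RY at Z = (0, 1/2)
G = U + t·(Z−U) with t = 4/3, so UG:GZ = 4/3:-1/3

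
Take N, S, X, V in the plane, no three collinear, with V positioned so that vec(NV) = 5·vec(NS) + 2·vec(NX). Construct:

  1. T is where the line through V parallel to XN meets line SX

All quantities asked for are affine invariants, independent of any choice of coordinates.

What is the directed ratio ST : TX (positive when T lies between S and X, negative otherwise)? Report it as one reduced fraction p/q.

Work in coordinates with N = (0, 0), S = (1, 0), X = (0, 1), V = (5, 2).
1. T is where the line through V parallel to XN meets line SX ⇒ T = (5, -4)
T = S + t·(X−S) with t = -4, so ST:TX = t:(1−t) = -4:5

ST:TX = -4/5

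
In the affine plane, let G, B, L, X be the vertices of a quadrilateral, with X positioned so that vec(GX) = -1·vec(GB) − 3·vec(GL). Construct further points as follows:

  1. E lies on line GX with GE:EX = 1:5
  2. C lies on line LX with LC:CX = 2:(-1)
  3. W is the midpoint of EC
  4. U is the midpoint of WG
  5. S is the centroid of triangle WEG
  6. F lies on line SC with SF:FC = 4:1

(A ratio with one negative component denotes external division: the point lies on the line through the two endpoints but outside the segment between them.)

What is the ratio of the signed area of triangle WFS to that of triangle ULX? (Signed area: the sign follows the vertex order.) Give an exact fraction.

Assign G = (0, 0), B = (1, 0), L = (0, 1), X = (-1, -3) — the answer is frame-independent, so this choice is without loss of generality.
1. E lies on line GX with GE:EX = 1:5 ⇒ E = (-1/6, -1/2)
2. C lies on line LX with LC:CX = 2:(-1) ⇒ C = (-2, -7)
3. W is the midpoint of EC ⇒ W = (-13/12, -15/4)
4. U is the midpoint of WG ⇒ U = (-13/24, -15/8)
5. S is the centroid of triangle WEG ⇒ S = (-5/12, -17/12)
6. F lies on line SC with SF:FC = 4:1 ⇒ F = (-101/60, -353/60)
2·[WFS] = 1/45, 2·[ULX] = 17/24
[WFS]:[ULX] = 1/45:17/24 = 8/255

[WFS]:[ULX] = 8/255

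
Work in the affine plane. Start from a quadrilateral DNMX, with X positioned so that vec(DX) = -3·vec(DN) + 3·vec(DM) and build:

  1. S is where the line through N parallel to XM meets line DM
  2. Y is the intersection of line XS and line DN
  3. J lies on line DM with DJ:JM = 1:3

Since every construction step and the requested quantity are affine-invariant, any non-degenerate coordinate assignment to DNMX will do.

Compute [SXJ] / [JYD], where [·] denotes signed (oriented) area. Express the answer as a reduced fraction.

Set D = (0, 0), N = (1, 0), M = (0, 1), X = (-3, 3); any affine frame gives the same invariant.
1. S is where the line through N parallel to XM meets line DM ⇒ S = (0, 2/3)
2. Y is the intersection of line XS and line DN ⇒ Y = (6/7, 0)
3. J lies on line DM with DJ:JM = 1:3 ⇒ J = (0, 1/4)
2·[SXJ] = 5/4, 2·[JYD] = -3/14
[SXJ]:[JYD] = 5/4:-3/14 = -35/6

[SXJ]:[JYD] = -35/6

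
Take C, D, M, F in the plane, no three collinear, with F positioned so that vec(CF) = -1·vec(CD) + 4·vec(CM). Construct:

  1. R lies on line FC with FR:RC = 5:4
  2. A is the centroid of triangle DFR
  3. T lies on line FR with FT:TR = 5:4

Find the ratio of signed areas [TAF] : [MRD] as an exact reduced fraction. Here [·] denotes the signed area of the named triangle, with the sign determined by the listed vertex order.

Assign C = (0, 0), D = (1, 0), M = (0, 1), F = (-1, 4) — the answer is frame-independent, so this choice is without loss of generality.
1. R lies on line FC with FR:RC = 5:4 ⇒ R = (-4/9, 16/9)
2. A is the centroid of triangle DFR ⇒ A = (-4/27, 52/27)
3. T lies on line FR with FT:TR = 5:4 ⇒ T = (-56/81, 224/81)
2·[TAF] = 100/243, 2·[MRD] = -1/3
[TAF]:[MRD] = 100/243:-1/3 = -100/81

[TAF]:[MRD] = -100/81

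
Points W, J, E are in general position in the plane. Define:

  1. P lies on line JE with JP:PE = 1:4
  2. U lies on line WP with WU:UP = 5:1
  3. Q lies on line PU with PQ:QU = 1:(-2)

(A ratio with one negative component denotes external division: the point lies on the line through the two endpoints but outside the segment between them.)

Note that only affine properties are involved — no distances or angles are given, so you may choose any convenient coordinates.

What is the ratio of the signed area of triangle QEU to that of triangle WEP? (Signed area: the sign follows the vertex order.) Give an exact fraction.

[QEU]:[WEP] = -1/3

Work in coordinates with W = (0, 0), J = (1, 0), E = (0, 1).
1. P lies on line JE with JP:PE = 1:4 ⇒ P = (4/5, 1/5)
2. U lies on line WP with WU:UP = 5:1 ⇒ U = (2/3, 1/6)
3. Q lies on line PU with PQ:QU = 1:(-2) ⇒ Q = (14/15, 7/30)
2·[QEU] = 4/15, 2·[WEP] = -4/5
[QEU]:[WEP] = 4/15:-4/5 = -1/3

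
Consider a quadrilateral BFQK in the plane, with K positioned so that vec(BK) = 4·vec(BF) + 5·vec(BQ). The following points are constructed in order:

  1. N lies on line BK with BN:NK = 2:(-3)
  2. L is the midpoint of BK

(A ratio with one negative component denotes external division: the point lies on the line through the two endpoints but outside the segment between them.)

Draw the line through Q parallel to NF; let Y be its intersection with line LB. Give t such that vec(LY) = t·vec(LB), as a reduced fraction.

Set B = (0, 0), F = (1, 0), Q = (0, 1), K = (4, 5); any affine frame gives the same invariant.
1. N lies on line BK with BN:NK = 2:(-3) ⇒ N = (-8, -10)
2. L is the midpoint of BK ⇒ L = (2, 5/2)
through Q parallel to NF: direction (9, 10); meets LB at Y = (36/5, 9)
Y = L + t·(B−L) with t = -13/5

t = -13/5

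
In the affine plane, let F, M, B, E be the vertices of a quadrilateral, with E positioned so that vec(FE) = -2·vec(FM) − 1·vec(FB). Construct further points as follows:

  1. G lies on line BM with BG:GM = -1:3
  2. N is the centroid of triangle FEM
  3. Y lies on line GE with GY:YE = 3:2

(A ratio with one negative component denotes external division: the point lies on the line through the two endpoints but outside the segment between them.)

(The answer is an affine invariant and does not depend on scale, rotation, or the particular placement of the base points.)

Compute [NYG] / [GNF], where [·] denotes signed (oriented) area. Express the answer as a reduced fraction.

[NYG]:[GNF] = -57/20

Choose coordinates F = (0, 0), M = (1, 0), B = (0, 1), E = (-2, -1).
1. G lies on line BM with BG:GM = -1:3 ⇒ G = (-1/2, 3/2)
2. N is the centroid of triangle FEM ⇒ N = (-1/3, -1/3)
3. Y lies on line GE with GY:YE = 3:2 ⇒ Y = (-7/5, 0)
2·[NYG] = -19/10, 2·[GNF] = 2/3
[NYG]:[GNF] = -19/10:2/3 = -57/20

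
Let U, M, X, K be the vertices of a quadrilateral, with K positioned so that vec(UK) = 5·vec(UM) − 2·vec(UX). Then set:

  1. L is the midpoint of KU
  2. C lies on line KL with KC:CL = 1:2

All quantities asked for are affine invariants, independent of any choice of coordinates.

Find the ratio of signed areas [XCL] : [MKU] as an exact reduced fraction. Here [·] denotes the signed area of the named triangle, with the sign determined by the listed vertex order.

[XCL]:[MKU] = 5/6

Set U = (0, 0), M = (1, 0), X = (0, 1), K = (5, -2); any affine frame gives the same invariant.
1. L is the midpoint of KU ⇒ L = (5/2, -1)
2. C lies on line KL with KC:CL = 1:2 ⇒ C = (25/6, -5/3)
2·[XCL] = -5/3, 2·[MKU] = -2
[XCL]:[MKU] = -5/3:-2 = 5/6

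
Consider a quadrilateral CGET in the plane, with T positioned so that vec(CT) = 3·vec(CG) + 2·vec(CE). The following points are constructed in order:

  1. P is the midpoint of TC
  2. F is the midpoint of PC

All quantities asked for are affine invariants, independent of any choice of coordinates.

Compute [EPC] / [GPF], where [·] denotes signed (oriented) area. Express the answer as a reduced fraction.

Choose coordinates C = (0, 0), G = (1, 0), E = (0, 1), T = (3, 2).
1. P is the midpoint of TC ⇒ P = (3/2, 1)
2. F is the midpoint of PC ⇒ F = (3/4, 1/2)
2·[EPC] = -3/2, 2·[GPF] = 1/2
[EPC]:[GPF] = -3/2:1/2 = -3

[EPC]:[GPF] = -3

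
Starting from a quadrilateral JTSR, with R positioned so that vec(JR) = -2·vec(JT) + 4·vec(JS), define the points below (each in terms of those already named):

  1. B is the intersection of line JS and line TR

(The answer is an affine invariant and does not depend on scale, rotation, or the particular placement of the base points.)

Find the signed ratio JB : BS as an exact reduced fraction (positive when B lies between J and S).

JB:BS = -4

Set J = (0, 0), T = (1, 0), S = (0, 1), R = (-2, 4); any affine frame gives the same invariant.
1. B is the intersection of line JS and line TR ⇒ B = (0, 4/3)
B = J + t·(S−J) with t = 4/3, so JB:BS = t:(1−t) = 4/3:-1/3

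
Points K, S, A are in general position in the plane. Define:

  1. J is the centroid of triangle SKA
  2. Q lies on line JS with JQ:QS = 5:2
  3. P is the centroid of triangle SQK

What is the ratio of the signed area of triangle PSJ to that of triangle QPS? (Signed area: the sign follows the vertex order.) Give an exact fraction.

[PSJ]:[QPS] = 7/2

Set K = (0, 0), S = (1, 0), A = (0, 1); any affine frame gives the same invariant.
1. J is the centroid of triangle SKA ⇒ J = (1/3, 1/3)
2. Q lies on line JS with JQ:QS = 5:2 ⇒ Q = (17/21, 2/21)
3. P is the centroid of triangle SQK ⇒ P = (38/63, 2/63)
2·[PSJ] = 1/9, 2·[QPS] = 2/63
[PSJ]:[QPS] = 1/9:2/63 = 7/2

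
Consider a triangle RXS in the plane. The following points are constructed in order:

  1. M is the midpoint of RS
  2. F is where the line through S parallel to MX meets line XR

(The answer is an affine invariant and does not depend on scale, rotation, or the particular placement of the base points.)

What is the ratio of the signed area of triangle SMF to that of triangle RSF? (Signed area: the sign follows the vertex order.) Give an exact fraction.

[SMF]:[RSF] = -1/2

Set R = (0, 0), X = (1, 0), S = (0, 1); any affine frame gives the same invariant.
1. M is the midpoint of RS ⇒ M = (0, 1/2)
2. F is where the line through S parallel to MX meets line XR ⇒ F = (2, 0)
2·[SMF] = 1, 2·[RSF] = -2
[SMF]:[RSF] = 1:-2 = -1/2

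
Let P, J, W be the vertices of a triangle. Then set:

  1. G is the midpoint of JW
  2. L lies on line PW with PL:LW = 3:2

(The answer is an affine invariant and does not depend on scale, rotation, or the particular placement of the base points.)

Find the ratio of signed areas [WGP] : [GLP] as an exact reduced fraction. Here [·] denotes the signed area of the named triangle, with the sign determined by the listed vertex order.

[WGP]:[GLP] = -5/3

Work in coordinates with P = (0, 0), J = (1, 0), W = (0, 1).
1. G is the midpoint of JW ⇒ G = (1/2, 1/2)
2. L lies on line PW with PL:LW = 3:2 ⇒ L = (0, 3/5)
2·[WGP] = -1/2, 2·[GLP] = 3/10
[WGP]:[GLP] = -1/2:3/10 = -5/3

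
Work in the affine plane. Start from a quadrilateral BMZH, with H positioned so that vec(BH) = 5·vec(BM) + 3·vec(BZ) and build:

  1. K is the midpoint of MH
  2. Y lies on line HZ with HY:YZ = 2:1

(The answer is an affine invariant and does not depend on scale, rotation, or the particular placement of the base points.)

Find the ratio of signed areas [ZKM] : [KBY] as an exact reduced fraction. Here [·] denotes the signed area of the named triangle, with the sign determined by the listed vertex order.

[ZKM]:[KBY] = 7/5

Work in coordinates with B = (0, 0), M = (1, 0), Z = (0, 1), H = (5, 3).
1. K is the midpoint of MH ⇒ K = (3, 3/2)
2. Y lies on line HZ with HY:YZ = 2:1 ⇒ Y = (5/3, 5/3)
2·[ZKM] = -7/2, 2·[KBY] = -5/2
[ZKM]:[KBY] = -7/2:-5/2 = 7/5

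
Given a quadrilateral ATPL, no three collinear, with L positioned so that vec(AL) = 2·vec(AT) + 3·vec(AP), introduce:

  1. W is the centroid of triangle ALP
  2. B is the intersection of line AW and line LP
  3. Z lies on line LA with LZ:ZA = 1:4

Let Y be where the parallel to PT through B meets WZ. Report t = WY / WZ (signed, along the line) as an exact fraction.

Work in coordinates with A = (0, 0), T = (1, 0), P = (0, 1), L = (2, 3).
1. W is the centroid of triangle ALP ⇒ W = (2/3, 4/3)
2. B is the intersection of line AW and line LP ⇒ B = (1, 2)
3. Z lies on line LA with LZ:ZA = 1:4 ⇒ Z = (8/5, 12/5)
through B parallel to PT: direction (1, -1); meets WZ at Y = (17/15, 28/15)
Y = W + t·(Z−W) with t = 1/2

t = 1/2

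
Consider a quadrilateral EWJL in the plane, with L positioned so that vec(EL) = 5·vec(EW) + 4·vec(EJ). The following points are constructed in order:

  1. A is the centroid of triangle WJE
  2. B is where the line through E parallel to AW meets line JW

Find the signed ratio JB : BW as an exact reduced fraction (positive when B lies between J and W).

JB:BW = -2

Assign E = (0, 0), W = (1, 0), J = (0, 1), L = (5, 4) — the answer is frame-independent, so this choice is without loss of generality.
1. A is the centroid of triangle WJE ⇒ A = (1/3, 1/3)
2. B is where the line through E parallel to AW meets line JW ⇒ B = (2, -1)
B = J + t·(W−J) with t = 2, so JB:BW = t:(1−t) = 2:-1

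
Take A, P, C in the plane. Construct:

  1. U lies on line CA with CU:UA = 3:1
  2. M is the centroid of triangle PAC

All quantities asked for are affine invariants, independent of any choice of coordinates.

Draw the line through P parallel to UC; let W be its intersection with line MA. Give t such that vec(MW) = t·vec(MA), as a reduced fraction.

t = -2

Choose coordinates A = (0, 0), P = (1, 0), C = (0, 1).
1. U lies on line CA with CU:UA = 3:1 ⇒ U = (0, 1/4)
2. M is the centroid of triangle PAC ⇒ M = (1/3, 1/3)
through P parallel to UC: direction (0, 3/4); meets MA at W = (1, 1)
W = M + t·(A−M) with t = -2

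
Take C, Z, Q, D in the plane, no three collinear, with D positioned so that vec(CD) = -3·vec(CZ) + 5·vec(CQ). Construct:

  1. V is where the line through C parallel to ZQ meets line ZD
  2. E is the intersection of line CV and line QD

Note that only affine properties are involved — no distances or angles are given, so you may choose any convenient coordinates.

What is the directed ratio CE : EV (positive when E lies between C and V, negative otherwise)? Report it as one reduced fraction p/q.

CE:EV = 3/2

Set C = (0, 0), Z = (1, 0), Q = (0, 1), D = (-3, 5); any affine frame gives the same invariant.
1. V is where the line through C parallel to ZQ meets line ZD ⇒ V = (5, -5)
2. E is the intersection of line CV and line QD ⇒ E = (3, -3)
E = C + t·(V−C) with t = 3/5, so CE:EV = t:(1−t) = 3/5:2/5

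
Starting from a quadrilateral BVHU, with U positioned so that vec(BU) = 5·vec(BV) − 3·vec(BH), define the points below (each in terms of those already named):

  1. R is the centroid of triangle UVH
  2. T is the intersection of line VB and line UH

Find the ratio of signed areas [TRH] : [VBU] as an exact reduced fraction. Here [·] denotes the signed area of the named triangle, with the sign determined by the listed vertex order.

Set B = (0, 0), V = (1, 0), H = (0, 1), U = (5, -3); any affine frame gives the same invariant.
1. R is the centroid of triangle UVH ⇒ R = (2, -2/3)
2. T is the intersection of line VB and line UH ⇒ T = (5/4, 0)
2·[TRH] = -1/12, 2·[VBU] = 3
[TRH]:[VBU] = -1/12:3 = -1/36

[TRH]:[VBU] = -1/36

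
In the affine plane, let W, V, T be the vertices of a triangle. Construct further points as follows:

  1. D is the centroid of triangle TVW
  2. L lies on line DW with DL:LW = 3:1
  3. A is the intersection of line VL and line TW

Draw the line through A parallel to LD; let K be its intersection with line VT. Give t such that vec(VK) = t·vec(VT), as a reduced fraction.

t = 6/11

Work in coordinates with W = (0, 0), V = (1, 0), T = (0, 1).
1. D is the centroid of triangle TVW ⇒ D = (1/3, 1/3)
2. L lies on line DW with DL:LW = 3:1 ⇒ L = (1/12, 1/12)
3. A is the intersection of line VL and line TW ⇒ A = (0, 1/11)
through A parallel to LD: direction (1/4, 1/4); meets VT at K = (5/11, 6/11)
K = V + t·(T−V) with t = 6/11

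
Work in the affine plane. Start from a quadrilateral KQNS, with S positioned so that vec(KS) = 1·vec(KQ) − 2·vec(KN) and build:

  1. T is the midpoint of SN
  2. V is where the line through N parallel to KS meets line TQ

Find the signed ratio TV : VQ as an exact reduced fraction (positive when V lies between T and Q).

TV:VQ = 1/2

Choose coordinates K = (0, 0), Q = (1, 0), N = (0, 1), S = (1, -2).
1. T is the midpoint of SN ⇒ T = (1/2, -1/2)
2. V is where the line through N parallel to KS meets line TQ ⇒ V = (2/3, -1/3)
V = T + t·(Q−T) with t = 1/3, so TV:VQ = t:(1−t) = 1/3:2/3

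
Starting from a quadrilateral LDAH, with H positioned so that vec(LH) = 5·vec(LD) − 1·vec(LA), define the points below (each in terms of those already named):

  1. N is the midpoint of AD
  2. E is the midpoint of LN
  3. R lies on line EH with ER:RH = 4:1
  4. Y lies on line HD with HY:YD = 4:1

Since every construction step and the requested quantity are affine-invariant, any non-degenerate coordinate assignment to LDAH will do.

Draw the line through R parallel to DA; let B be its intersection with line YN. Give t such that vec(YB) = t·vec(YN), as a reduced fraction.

Work in coordinates with L = (0, 0), D = (1, 0), A = (0, 1), H = (5, -1).
1. N is the midpoint of AD ⇒ N = (1/2, 1/2)
2. E is the midpoint of LN ⇒ E = (1/4, 1/4)
3. R lies on line EH with ER:RH = 4:1 ⇒ R = (81/20, -3/4)
4. Y lies on line HD with HY:YD = 4:1 ⇒ Y = (9/5, -1/5)
through R parallel to DA: direction (-1, 1); meets YN at B = (329/60, -131/60)
B = Y + t·(N−Y) with t = -17/6

t = -17/6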